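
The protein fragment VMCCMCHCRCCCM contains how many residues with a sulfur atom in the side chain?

10

Cysteine (C, thiol) and methionine (M, thioether) are the two sulfur-containing amino acids.
Matching residues: M2, C3, C4, M5, C6, C8, C10, C11, C12, M13.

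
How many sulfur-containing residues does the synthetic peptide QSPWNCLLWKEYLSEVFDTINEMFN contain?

Only Cys (C) and Met (M) have a sulfur atom in the side chain.
Matching residues: C6, M23.

2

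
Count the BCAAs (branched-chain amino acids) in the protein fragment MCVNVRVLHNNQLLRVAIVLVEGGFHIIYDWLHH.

The BCAAs are Val, Leu, and Ile — aliphatic side chains with a branch point.
Matching residues: V3, V5, V7, L8, L13, L14, V16, I18, V19, L20, V21, I27, I28, L32.

14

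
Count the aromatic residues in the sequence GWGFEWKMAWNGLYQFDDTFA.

Phenylalanine (F), tryptophan (W), and tyrosine (Y) have aromatic ring side chains.
Matching residues: W2, F4, W6, W10, Y14, F16, F20.

7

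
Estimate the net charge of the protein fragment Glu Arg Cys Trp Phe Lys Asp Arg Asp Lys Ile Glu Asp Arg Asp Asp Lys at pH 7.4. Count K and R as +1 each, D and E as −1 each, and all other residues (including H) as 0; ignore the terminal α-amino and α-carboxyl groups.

Positive (K, R): Arg2, Lys6, Arg8, Lys10, Arg14, Lys17 → +6.
Negative (D, E): Glu1, Asp7, Asp9, Glu12, Asp13, Asp15, Asp16 → −7.
Net charge = (+6) + (−7) = −1.

-1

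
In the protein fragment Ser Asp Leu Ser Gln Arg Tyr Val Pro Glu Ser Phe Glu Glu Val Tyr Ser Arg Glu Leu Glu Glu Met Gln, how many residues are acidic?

Aspartate (D) and glutamate (E) have carboxylic-acid side chains and are the acidic amino acids.
Matching residues: Asp2, Glu10, Glu13, Glu14, Glu19, Glu21, Glu22.

7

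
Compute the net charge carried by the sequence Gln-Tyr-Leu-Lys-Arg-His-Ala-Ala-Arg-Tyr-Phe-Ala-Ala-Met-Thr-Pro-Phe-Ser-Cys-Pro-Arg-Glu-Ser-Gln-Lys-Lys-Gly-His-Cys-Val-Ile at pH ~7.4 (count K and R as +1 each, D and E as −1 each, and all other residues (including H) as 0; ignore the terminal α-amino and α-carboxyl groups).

+5

Positive (K, R): Lys4, Arg5, Arg9, Arg21, Lys25, Lys26 → +6.
Negative (D, E): Glu22 → −1.
Net charge = (+6) + (−1) = +5.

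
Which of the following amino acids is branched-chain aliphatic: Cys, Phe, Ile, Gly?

Ile

The BCAAs are Val, Leu, and Ile — aliphatic side chains with a branch point.
Of the listed options, only Ile belongs to this group.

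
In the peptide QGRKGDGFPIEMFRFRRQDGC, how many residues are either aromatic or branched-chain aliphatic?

Aromatic: F, W, Y. Branched-chain aliphatic: I, L, V.
Aromatic residues here: F8, F13, F15 (3).
Branched-chain aliphatic residues here: I10 (1).
The two groups share no amino acid, so total = 3 + 1 = 4.

4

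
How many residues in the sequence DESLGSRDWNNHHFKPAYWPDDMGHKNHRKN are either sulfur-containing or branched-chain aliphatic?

Sulfur-containing: C, M. Branched-chain aliphatic: I, L, V.
Sulfur-containing residues here: M23 (1).
Branched-chain aliphatic residues here: L4 (1).
The two groups share no amino acid, so total = 1 + 1 = 2.

2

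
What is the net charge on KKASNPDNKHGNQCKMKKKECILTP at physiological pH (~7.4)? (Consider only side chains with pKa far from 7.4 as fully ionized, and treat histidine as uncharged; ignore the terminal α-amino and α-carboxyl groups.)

The side chains ionized at physiological pH are Lys/Arg (+1) and Asp/Glu (−1); with His treated as neutral, nothing else contributes.
Positive (K, R): K1, K2, K9, K15, K17, K18, K19 → +7.
Negative (D, E): D7, E20 → −2.
Net charge = (+7) + (−2) = +5.

+5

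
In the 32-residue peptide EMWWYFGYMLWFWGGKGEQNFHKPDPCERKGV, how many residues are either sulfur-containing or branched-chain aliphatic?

Sulfur-containing: C, M. Branched-chain aliphatic: I, L, V.
Sulfur-containing residues here: M2, M9, C27 (3).
Branched-chain aliphatic residues here: L10, V32 (2).
The two groups share no amino acid, so total = 3 + 2 = 5.

5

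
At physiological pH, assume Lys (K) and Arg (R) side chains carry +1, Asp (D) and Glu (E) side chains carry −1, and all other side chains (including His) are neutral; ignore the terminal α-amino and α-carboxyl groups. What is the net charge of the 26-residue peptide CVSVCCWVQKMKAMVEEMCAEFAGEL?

Positive (K, R): K10, K12 → +2.
Negative (D, E): E16, E17, E21, E25 → −4.
Net charge = (+2) + (−4) = −2.

-2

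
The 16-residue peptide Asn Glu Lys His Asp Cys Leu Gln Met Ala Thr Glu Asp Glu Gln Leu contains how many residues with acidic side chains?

Aspartate (D) and glutamate (E) have carboxylic-acid side chains and are the acidic amino acids.
Matching residues: Glu2, Asp5, Glu12, Asp13, Glu14.

5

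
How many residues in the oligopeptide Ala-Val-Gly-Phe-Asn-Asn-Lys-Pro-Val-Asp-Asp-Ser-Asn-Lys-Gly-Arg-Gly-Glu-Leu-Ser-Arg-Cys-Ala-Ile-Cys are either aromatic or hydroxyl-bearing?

3

Aromatic: F, W, Y. Hydroxyl-bearing: S, T, Y.
Aromatic residues here: Phe4 (1).
Hydroxyl-bearing residues here: Ser12, Ser20 (2).
(Y belongs to both groups, but none appear in this sequence.) Total = 1 + 2 = 3.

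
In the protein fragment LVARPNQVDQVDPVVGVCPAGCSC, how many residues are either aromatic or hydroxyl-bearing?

1

Aromatic: F, W, Y. Hydroxyl-bearing: S, T, Y.
Aromatic residues here: none (0).
Hydroxyl-bearing residues here: S23 (1).
(Y belongs to both groups, but none appear in this sequence.) Total = 0 + 1 = 1.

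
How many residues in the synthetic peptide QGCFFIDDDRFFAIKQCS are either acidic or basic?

5

Acidic: D, E. Basic: H, K, R.
Acidic residues here: D7, D8, D9 (3).
Basic residues here: R10, K15 (2).
The two groups share no amino acid, so total = 3 + 2 = 5.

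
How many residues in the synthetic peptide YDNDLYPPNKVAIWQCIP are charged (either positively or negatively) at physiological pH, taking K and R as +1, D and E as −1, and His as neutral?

3

Charged side chains at pH ~7.4: K, R (positive); D, E (negative).
Matching residues: D2, D4, K10.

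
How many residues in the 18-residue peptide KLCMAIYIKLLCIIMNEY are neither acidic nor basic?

15

Acidic: D, E. Basic: K, R, H. All other residues are neither.
Matching residues: L2, C3, M4, A5, I6, Y7, I8, L10, L11, C12, I13, I14, M15, N16, Y18.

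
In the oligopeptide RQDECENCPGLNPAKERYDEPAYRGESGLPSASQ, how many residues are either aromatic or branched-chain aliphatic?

Aromatic: F, W, Y. Branched-chain aliphatic: I, L, V.
Aromatic residues here: Y18, Y23 (2).
Branched-chain aliphatic residues here: L11, L29 (2).
The two groups share no amino acid, so total = 2 + 2 = 4.

4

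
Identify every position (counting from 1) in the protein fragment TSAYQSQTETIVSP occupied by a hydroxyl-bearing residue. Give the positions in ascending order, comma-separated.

1, 2, 4, 6, 8, 10, 13

The –OH-bearing residues are Ser, Thr (aliphatic alcohols), and Tyr (phenol).
Matching residues: T1, S2, Y4, S6, T8, T10, S13.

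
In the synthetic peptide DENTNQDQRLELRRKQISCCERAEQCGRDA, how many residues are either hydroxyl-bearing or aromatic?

2

Hydroxyl-bearing: S, T, Y. Aromatic: F, W, Y.
Hydroxyl-bearing residues here: T4, S18 (2).
Aromatic residues here: none (0).
(Y belongs to both groups, but none appear in this sequence.) Total = 2 + 0 = 2.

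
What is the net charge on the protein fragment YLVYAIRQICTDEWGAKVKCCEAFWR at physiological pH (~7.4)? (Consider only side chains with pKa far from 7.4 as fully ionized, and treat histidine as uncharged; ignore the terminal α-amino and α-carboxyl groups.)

The side chains ionized at physiological pH are Lys/Arg (+1) and Asp/Glu (−1); with His treated as neutral, nothing else contributes.
Positive (K, R): R7, K17, K19, R26 → +4.
Negative (D, E): D12, E13, E22 → −3.
Net charge = (+4) + (−3) = +1.

+1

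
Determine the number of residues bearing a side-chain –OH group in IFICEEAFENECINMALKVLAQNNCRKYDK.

1

Serine (S), threonine (T), and tyrosine (Y) each carry a hydroxyl group on the side chain.
Matching residues: Y28.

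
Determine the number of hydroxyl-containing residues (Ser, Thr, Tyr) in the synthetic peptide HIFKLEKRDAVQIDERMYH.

Matching residues: Y18.

1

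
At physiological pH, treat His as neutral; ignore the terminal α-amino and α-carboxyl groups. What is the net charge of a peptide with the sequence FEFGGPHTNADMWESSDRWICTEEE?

-6

Near pH 7.4, K and R contribute +1 each, D and E contribute −1 each, and every other side chain (His included, as stated) is uncharged.
Positive (K, R): R18 → +1.
Negative (D, E): E2, D11, E14, D17, E23, E24, E25 → −7.
Net charge = (+1) + (−7) = −6.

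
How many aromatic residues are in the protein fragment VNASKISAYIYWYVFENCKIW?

6

F, W, and Y each carry an aromatic ring on the side chain.
Matching residues: Y9, Y11, W12, Y13, F15, W21.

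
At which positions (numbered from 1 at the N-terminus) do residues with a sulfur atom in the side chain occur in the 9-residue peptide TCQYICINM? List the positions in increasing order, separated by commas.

2, 6, 9

The sulfur-bearing residues are cysteine (–SH) and methionine (–S–CH₃).
Matching residues: C2, C6, M9.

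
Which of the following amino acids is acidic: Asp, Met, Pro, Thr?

The acidic residues are Asp (D) and Glu (E), whose side chains end in a carboxylate group.
Of the listed options, only Asp belongs to this group.

Asp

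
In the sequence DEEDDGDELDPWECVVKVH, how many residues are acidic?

Aspartate (D) and glutamate (E) have carboxylic-acid side chains and are the acidic amino acids.
Matching residues: D1, E2, E3, D4, D5, D7, E8, D10, E13.

9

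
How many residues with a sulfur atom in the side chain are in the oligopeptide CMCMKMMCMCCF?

The sulfur-bearing residues are cysteine (–SH) and methionine (–S–CH₃).
Matching residues: C1, M2, C3, M4, M6, M7, C8, M9, C10, C11.

10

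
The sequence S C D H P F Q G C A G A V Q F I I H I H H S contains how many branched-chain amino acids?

The BCAAs are Val, Leu, and Ile — aliphatic side chains with a branch point.
Matching residues: V13, I16, I17, I19.

4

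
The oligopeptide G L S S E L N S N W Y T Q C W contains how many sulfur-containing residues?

The sulfur-bearing residues are cysteine (–SH) and methionine (–S–CH₃).
Matching residues: C14.

1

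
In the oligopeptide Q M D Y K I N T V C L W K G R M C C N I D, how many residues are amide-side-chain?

3

The amide-side-chain residues are Asn (N) and Gln (Q).
Matching residues: Q1, N7, N19.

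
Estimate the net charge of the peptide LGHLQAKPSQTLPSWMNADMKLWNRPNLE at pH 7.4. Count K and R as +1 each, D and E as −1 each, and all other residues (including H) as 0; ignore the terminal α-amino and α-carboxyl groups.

+1

Positive (K, R): K7, K21, R25 → +3.
Negative (D, E): D19, E29 → −2.
Net charge = (+3) + (−2) = +1.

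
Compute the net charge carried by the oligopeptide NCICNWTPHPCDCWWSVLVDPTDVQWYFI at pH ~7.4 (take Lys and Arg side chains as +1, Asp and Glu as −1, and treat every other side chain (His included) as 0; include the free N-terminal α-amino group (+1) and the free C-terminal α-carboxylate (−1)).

-3

Positive (K, R): none → +0.
Negative (D, E): D12, D20, D23 → −3.
The N-terminus (+1) and C-terminus (−1) cancel.
Net charge = (+0) + (−3) = −3.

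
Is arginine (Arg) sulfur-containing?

No

Only Cys (C) and Met (M) have a sulfur atom in the side chain.
Arginine is not in this group.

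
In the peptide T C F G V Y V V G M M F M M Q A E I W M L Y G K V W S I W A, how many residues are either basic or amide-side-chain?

2

Basic: H, K, R. Amide-side-chain: N, Q.
Basic residues here: K24 (1).
Amide-side-chain residues here: Q15 (1).
The two groups share no amino acid, so total = 1 + 1 = 2.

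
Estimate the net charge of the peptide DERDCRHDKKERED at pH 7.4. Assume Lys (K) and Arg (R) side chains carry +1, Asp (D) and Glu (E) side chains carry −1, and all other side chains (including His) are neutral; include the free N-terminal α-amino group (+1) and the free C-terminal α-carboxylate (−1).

-2

Positive (K, R): R3, R6, K9, K10, R12 → +5.
Negative (D, E): D1, E2, D4, D8, E11, E13, D14 → −7.
The N-terminus (+1) and C-terminus (−1) cancel.
Net charge = (+5) + (−7) = −2.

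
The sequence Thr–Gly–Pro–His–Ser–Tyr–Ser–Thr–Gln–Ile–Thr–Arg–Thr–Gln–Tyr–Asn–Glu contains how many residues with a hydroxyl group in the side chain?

8

Serine (S), threonine (T), and tyrosine (Y) each carry a hydroxyl group on the side chain.
Matching residues: Thr1, Ser5, Tyr6, Ser7, Thr8, Thr11, Thr13, Tyr15.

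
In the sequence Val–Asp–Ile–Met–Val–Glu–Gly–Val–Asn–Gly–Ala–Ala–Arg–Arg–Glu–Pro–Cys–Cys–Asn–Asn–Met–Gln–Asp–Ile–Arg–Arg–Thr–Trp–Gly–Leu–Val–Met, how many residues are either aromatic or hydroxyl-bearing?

2

Aromatic: F, W, Y. Hydroxyl-bearing: S, T, Y.
Aromatic residues here: Trp28 (1).
Hydroxyl-bearing residues here: Thr27 (1).
(Y belongs to both groups, but none appear in this sequence.) Total = 1 + 1 = 2.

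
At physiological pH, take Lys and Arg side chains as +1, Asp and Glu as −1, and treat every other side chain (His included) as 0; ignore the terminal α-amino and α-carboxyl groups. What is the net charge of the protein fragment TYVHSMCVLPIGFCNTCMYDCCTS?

Positive (K, R): none → +0.
Negative (D, E): D20 → −1.
Net charge = (+0) + (−1) = −1.

-1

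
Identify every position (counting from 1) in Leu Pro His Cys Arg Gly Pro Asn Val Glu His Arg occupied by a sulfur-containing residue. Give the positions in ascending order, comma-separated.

The sulfur-bearing residues are cysteine (–SH) and methionine (–S–CH₃).
Matching residues: Cys4.

4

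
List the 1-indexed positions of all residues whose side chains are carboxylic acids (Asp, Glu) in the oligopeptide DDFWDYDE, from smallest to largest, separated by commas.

1, 2, 5, 7, 8

Matching residues: D1, D2, D5, D7, E8.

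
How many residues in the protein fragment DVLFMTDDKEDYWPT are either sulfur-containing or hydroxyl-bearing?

4

Sulfur-containing: C, M. Hydroxyl-bearing: S, T, Y.
Sulfur-containing residues here: M5 (1).
Hydroxyl-bearing residues here: T6, Y12, T15 (3).
The two groups share no amino acid, so total = 1 + 3 = 4.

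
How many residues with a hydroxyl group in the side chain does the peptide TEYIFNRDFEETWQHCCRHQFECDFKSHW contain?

Serine (S), threonine (T), and tyrosine (Y) each carry a hydroxyl group on the side chain.
Matching residues: T1, Y3, T12, S27.

4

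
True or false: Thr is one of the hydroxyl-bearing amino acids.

S, T, and Y are the three residues with a side-chain hydroxyl.
Threonine is in this group.

True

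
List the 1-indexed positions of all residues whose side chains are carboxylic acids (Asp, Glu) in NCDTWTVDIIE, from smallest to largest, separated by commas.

3, 8, 11

Matching residues: D3, D8, E11.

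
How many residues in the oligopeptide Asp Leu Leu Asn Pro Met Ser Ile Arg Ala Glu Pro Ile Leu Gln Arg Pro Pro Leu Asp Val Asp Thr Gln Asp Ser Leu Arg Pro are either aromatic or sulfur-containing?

1

Aromatic: F, W, Y. Sulfur-containing: C, M.
Aromatic residues here: none (0).
Sulfur-containing residues here: Met6 (1).
The two groups share no amino acid, so total = 0 + 1 = 1.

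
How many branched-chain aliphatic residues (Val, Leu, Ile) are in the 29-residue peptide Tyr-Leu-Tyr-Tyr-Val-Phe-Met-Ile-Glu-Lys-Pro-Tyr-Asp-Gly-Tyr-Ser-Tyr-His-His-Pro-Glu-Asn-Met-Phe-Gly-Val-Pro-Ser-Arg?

4

Matching residues: Leu2, Val5, Ile8, Val26.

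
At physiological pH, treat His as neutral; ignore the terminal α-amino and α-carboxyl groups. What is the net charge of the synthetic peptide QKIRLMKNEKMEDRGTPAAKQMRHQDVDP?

Near pH 7.4, K and R contribute +1 each, D and E contribute −1 each, and every other side chain (His included, as stated) is uncharged.
Positive (K, R): K2, R4, K7, K10, R14, K20, R23 → +7.
Negative (D, E): E9, E12, D13, D26, D28 → −5.
Net charge = (+7) + (−5) = +2.

+2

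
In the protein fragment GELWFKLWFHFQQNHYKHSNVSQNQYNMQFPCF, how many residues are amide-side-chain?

The amide-side-chain residues are Asn (N) and Gln (Q).
Matching residues: Q12, Q13, N14, N20, Q23, N24, Q25, N27, Q29.

9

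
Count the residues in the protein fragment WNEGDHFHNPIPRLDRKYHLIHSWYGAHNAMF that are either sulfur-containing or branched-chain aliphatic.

Sulfur-containing: C, M. Branched-chain aliphatic: I, L, V.
Sulfur-containing residues here: M31 (1).
Branched-chain aliphatic residues here: I11, L14, L20, I21 (4).
The two groups share no amino acid, so total = 1 + 4 = 5.

5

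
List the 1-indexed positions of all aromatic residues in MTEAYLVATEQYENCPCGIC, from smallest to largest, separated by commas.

5, 12

Phenylalanine (F), tryptophan (W), and tyrosine (Y) have aromatic ring side chains.
Matching residues: Y5, Y12.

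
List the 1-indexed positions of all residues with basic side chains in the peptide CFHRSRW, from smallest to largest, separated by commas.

Lysine (K), arginine (R), and histidine (H) have basic, nitrogen-containing side chains.
Matching residues: H3, R4, R6.

3, 4, 6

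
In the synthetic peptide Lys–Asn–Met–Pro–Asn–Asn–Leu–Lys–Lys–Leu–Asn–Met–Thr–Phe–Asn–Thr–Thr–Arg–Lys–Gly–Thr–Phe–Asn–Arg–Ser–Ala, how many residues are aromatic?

The aromatic amino acids are Phe (F, benzyl), Trp (W, indole), and Tyr (Y, phenol).
Matching residues: Phe14, Phe22.

2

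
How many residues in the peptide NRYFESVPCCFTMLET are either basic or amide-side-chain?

Basic: H, K, R. Amide-side-chain: N, Q.
Basic residues here: R2 (1).
Amide-side-chain residues here: N1 (1).
The two groups share no amino acid, so total = 1 + 1 = 2.

2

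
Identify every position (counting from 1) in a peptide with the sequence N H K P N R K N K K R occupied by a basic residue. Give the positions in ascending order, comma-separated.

2, 3, 6, 7, 9, 10, 11

Matching residues: H2, K3, R6, K7, K9, K10, R11.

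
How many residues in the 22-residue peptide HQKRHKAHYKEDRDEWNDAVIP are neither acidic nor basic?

9

Acidic: D, E. Basic: K, R, H. All other residues are neither.
Matching residues: Q2, A7, Y9, W16, N17, A19, V20, I21, P22.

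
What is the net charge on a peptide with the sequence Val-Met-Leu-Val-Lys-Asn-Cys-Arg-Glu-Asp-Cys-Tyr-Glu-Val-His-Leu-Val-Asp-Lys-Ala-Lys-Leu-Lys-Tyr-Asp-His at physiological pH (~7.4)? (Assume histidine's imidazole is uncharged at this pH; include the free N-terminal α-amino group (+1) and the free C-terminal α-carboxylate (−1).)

0

Near pH 7.4, K and R contribute +1 each, D and E contribute −1 each, and every other side chain (His included, as stated) is uncharged.
Positive (K, R): Lys5, Arg8, Lys19, Lys21, Lys23 → +5.
Negative (D, E): Glu9, Asp10, Glu13, Asp18, Asp25 → −5.
The N-terminus (+1) and C-terminus (−1) cancel.
Net charge = (+5) + (−5) = 0.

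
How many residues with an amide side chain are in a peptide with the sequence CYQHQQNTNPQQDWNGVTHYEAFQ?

Only N (asparagine) and Q (glutamine) carry a side-chain carboxamide.
Matching residues: Q3, Q5, Q6, N7, N9, Q11, Q12, N15, Q24.

9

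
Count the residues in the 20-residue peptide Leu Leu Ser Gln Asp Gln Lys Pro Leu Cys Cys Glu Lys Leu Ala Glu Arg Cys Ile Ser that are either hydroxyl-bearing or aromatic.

Hydroxyl-bearing: S, T, Y. Aromatic: F, W, Y.
Hydroxyl-bearing residues here: Ser3, Ser20 (2).
Aromatic residues here: none (0).
(Y belongs to both groups, but none appear in this sequence.) Total = 2 + 0 = 2.

2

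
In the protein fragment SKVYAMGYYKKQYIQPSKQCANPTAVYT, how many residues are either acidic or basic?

4

Acidic: D, E. Basic: H, K, R.
Acidic residues here: none (0).
Basic residues here: K2, K10, K11, K18 (4).
The two groups share no amino acid, so total = 0 + 4 = 4.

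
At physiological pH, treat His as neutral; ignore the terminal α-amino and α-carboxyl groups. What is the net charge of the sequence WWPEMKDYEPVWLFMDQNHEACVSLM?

Near pH 7.4, K and R contribute +1 each, D and E contribute −1 each, and every other side chain (His included, as stated) is uncharged.
Positive (K, R): K6 → +1.
Negative (D, E): E4, D7, E9, D16, E20 → −5.
Net charge = (+1) + (−5) = −4.

-4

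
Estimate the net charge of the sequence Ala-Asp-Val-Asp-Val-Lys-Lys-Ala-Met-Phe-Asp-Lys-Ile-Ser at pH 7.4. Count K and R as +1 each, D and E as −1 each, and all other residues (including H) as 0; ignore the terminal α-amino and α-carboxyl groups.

0

Positive (K, R): Lys6, Lys7, Lys12 → +3.
Negative (D, E): Asp2, Asp4, Asp11 → −3.
Net charge = (+3) + (−3) = 0.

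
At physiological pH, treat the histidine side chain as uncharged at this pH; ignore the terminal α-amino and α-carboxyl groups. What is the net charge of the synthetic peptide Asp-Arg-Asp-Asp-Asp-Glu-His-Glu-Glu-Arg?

Near pH 7.4, K and R contribute +1 each, D and E contribute −1 each, and every other side chain (His included, as stated) is uncharged.
Positive (K, R): Arg2, Arg10 → +2.
Negative (D, E): Asp1, Asp3, Asp4, Asp5, Glu6, Glu8, Glu9 → −7.
Net charge = (+2) + (−7) = −5.

-5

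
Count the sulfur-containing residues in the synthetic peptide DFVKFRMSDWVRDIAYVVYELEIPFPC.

Only Cys (C) and Met (M) have a sulfur atom in the side chain.
Matching residues: M7, C27.

2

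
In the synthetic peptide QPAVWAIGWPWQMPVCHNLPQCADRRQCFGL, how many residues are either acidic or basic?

4

Acidic: D, E. Basic: H, K, R.
Acidic residues here: D24 (1).
Basic residues here: H17, R25, R26 (3).
The two groups share no amino acid, so total = 1 + 3 = 4.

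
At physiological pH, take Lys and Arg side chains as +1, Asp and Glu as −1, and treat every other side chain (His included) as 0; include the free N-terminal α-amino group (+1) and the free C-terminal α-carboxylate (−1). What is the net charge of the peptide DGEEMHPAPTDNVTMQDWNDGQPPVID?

Positive (K, R): none → +0.
Negative (D, E): D1, E3, E4, D11, D17, D20, D27 → −7.
The N-terminus (+1) and C-terminus (−1) cancel.
Net charge = (+0) + (−7) = −7.

-7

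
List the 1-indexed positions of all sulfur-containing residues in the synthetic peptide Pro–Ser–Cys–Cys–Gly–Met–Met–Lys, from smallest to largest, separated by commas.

The sulfur-bearing residues are cysteine (–SH) and methionine (–S–CH₃).
Matching residues: Cys3, Cys4, Met6, Met7.

3, 4, 6, 7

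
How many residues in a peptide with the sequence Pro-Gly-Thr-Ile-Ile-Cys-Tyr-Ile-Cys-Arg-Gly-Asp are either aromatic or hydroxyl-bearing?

2

Aromatic: F, W, Y. Hydroxyl-bearing: S, T, Y.
Aromatic residues here: Tyr7 (1).
Hydroxyl-bearing residues here: Thr3, Tyr7 (2).
Y is in both groups, so the 1 Y residue must not be double-counted.
Total = 1 + 2 − 1 = 2.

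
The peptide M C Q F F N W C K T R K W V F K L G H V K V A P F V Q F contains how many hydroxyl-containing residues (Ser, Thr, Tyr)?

Matching residues: T10.

1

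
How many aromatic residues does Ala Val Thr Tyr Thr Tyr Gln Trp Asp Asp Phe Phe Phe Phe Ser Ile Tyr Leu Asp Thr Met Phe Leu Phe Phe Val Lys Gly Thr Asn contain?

F, W, and Y each carry an aromatic ring on the side chain.
Matching residues: Tyr4, Tyr6, Trp8, Phe11, Phe12, Phe13, Phe14, Tyr17, Phe22, Phe24, Phe25.

11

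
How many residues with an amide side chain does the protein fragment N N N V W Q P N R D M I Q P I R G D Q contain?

Asparagine (N) and glutamine (Q) have uncharged amide side chains.
Matching residues: N1, N2, N3, Q6, N8, Q13, Q19.

7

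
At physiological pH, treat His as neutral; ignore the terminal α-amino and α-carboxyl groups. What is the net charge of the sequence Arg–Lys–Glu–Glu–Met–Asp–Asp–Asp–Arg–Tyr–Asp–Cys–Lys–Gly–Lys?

Near pH 7.4, K and R contribute +1 each, D and E contribute −1 each, and every other side chain (His included, as stated) is uncharged.
Positive (K, R): Arg1, Lys2, Arg9, Lys13, Lys15 → +5.
Negative (D, E): Glu3, Glu4, Asp6, Asp7, Asp8, Asp11 → −6.
Net charge = (+5) + (−6) = −1.

-1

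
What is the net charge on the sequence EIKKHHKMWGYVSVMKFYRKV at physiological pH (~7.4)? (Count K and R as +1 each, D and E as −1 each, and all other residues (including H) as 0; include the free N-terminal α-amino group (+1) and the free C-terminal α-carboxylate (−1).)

Positive (K, R): K3, K4, K7, K16, R19, K20 → +6.
Negative (D, E): E1 → −1.
The N-terminus (+1) and C-terminus (−1) cancel.
Net charge = (+6) + (−1) = +5.

+5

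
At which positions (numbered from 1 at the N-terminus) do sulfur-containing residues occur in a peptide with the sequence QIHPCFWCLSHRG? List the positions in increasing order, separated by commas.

5, 8

Only Cys (C) and Met (M) have a sulfur atom in the side chain.
Matching residues: C5, C8.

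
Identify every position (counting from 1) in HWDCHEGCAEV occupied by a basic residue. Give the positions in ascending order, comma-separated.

Lysine (K), arginine (R), and histidine (H) have basic, nitrogen-containing side chains.
Matching residues: H1, H5.

1, 5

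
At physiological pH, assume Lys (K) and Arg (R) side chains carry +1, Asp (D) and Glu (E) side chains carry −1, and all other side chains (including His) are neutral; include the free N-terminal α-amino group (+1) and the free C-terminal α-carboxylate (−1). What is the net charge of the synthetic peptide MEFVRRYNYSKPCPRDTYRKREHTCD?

Positive (K, R): R5, R6, K11, R15, R19, K20, R21 → +7.
Negative (D, E): E2, D16, E22, D26 → −4.
The N-terminus (+1) and C-terminus (−1) cancel.
Net charge = (+7) + (−4) = +3.

+3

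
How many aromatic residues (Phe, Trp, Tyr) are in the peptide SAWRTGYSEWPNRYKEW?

5

Matching residues: W3, Y7, W10, Y14, W17.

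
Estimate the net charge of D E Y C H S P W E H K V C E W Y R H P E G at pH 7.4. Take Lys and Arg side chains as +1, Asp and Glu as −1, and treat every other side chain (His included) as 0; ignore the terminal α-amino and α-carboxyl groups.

Positive (K, R): K11, R17 → +2.
Negative (D, E): D1, E2, E9, E14, E20 → −5.
Net charge = (+2) + (−5) = −3.

-3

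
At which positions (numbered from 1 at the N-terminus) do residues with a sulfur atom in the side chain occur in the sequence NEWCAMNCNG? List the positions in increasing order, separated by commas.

4, 6, 8

The sulfur-bearing residues are cysteine (–SH) and methionine (–S–CH₃).
Matching residues: C4, M6, C8.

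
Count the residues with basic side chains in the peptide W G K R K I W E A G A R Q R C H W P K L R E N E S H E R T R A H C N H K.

Lysine (K), arginine (R), and histidine (H) have basic, nitrogen-containing side chains.
Matching residues: K3, R4, K5, R12, R14, H16, K19, R21, H26, R28, R30, H32, H35, K36.

14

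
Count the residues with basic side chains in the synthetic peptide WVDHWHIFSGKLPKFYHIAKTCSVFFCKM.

Lysine (K), arginine (R), and histidine (H) have basic, nitrogen-containing side chains.
Matching residues: H4, H6, K11, K14, H17, K20, K28.

7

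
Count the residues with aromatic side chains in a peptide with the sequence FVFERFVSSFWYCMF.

7

The aromatic amino acids are Phe (F, benzyl), Trp (W, indole), and Tyr (Y, phenol).
Matching residues: F1, F3, F6, F10, W11, Y12, F15.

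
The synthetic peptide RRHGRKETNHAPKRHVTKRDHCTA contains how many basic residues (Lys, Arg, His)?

12

Matching residues: R1, R2, H3, R5, K6, H10, K13, R14, H15, K18, R19, H21.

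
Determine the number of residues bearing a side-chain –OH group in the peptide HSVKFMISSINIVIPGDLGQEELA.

S, T, and Y are the three residues with a side-chain hydroxyl.
Matching residues: S2, S8, S9.

3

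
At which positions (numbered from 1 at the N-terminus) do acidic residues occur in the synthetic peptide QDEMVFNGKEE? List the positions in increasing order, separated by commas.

2, 3, 10, 11

Only D (aspartate) and E (glutamate) carry a side-chain carboxylic acid.
Matching residues: D2, E3, E10, E11.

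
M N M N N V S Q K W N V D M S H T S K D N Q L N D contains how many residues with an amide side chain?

8

Asparagine (N) and glutamine (Q) have uncharged amide side chains.
Matching residues: N2, N4, N5, Q8, N11, N21, Q22, N24.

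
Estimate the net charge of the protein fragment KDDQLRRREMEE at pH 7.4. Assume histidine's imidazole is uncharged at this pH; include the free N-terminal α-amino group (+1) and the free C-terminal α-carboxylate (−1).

-1

The side chains ionized at physiological pH are Lys/Arg (+1) and Asp/Glu (−1); with His treated as neutral, nothing else contributes.
Positive (K, R): K1, R6, R7, R8 → +4.
Negative (D, E): D2, D3, E9, E11, E12 → −5.
The N-terminus (+1) and C-terminus (−1) cancel.
Net charge = (+4) + (−5) = −1.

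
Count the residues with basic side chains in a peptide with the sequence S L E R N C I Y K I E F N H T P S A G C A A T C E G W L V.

3

The basic amino acids are Lys (K), Arg (R), and His (H).
Matching residues: R4, K9, H14.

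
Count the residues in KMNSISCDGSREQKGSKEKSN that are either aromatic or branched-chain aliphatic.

Aromatic: F, W, Y. Branched-chain aliphatic: I, L, V.
Aromatic residues here: none (0).
Branched-chain aliphatic residues here: I5 (1).
The two groups share no amino acid, so total = 0 + 1 = 1.

1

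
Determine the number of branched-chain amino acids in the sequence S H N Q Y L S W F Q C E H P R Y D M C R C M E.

V, L, and I make up the branched-chain aliphatic group.
Matching residues: L6.

1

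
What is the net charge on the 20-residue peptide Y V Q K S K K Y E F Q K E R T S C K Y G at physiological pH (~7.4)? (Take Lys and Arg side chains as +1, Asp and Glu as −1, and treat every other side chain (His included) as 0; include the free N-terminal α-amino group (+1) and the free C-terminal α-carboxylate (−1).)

Positive (K, R): K4, K6, K7, K12, R14, K18 → +6.
Negative (D, E): E9, E13 → −2.
The N-terminus (+1) and C-terminus (−1) cancel.
Net charge = (+6) + (−2) = +4.

+4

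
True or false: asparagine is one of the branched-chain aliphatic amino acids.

Valine (V), leucine (L), and isoleucine (I) are the branched-chain amino acids.
Asparagine is not in this group.

False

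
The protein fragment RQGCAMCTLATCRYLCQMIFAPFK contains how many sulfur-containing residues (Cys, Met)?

Matching residues: C4, M6, C7, C12, C16, M18.

6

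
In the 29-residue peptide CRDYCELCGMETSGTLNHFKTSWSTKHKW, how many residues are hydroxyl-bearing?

8

The –OH-bearing residues are Ser, Thr (aliphatic alcohols), and Tyr (phenol).
Matching residues: Y4, T12, S13, T15, T21, S22, S24, T25.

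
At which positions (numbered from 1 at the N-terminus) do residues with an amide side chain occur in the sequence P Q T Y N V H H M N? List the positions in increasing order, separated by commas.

The amide-side-chain residues are Asn (N) and Gln (Q).
Matching residues: Q2, N5, N10.

2, 5, 10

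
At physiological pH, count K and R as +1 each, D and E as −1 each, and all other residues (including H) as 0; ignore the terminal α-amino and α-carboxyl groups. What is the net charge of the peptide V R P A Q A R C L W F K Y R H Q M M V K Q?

Positive (K, R): R2, R7, K12, R14, K20 → +5.
Negative (D, E): none → −0.
Net charge = (+5) + (−0) = +5.

+5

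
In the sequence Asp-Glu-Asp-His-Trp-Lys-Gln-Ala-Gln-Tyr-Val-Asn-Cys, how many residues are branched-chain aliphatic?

1

V, L, and I make up the branched-chain aliphatic group.
Matching residues: Val11.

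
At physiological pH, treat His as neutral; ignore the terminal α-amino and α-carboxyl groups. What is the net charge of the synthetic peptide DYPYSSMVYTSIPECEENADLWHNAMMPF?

The side chains ionized at physiological pH are Lys/Arg (+1) and Asp/Glu (−1); with His treated as neutral, nothing else contributes.
Positive (K, R): none → +0.
Negative (D, E): D1, E14, E16, E17, D20 → −5.
Net charge = (+0) + (−5) = −5.

-5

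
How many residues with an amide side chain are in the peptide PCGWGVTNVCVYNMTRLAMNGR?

3

Asparagine (N) and glutamine (Q) have uncharged amide side chains.
Matching residues: N8, N13, N20.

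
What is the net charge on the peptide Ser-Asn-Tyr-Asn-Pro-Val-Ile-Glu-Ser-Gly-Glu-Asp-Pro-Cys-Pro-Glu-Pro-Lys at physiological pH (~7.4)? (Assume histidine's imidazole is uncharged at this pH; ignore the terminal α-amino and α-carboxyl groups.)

The side chains ionized at physiological pH are Lys/Arg (+1) and Asp/Glu (−1); with His treated as neutral, nothing else contributes.
Positive (K, R): Lys18 → +1.
Negative (D, E): Glu8, Glu11, Asp12, Glu16 → −4.
Net charge = (+1) + (−4) = −3.

-3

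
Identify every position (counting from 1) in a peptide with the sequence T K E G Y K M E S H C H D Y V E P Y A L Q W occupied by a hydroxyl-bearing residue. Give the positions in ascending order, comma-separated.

The –OH-bearing residues are Ser, Thr (aliphatic alcohols), and Tyr (phenol).
Matching residues: T1, Y5, S9, Y14, Y18.

1, 5, 9, 14, 18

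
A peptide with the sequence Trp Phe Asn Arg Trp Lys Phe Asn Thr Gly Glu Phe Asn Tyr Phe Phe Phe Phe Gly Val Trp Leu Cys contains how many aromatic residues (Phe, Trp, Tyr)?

Matching residues: Trp1, Phe2, Trp5, Phe7, Phe12, Tyr14, Phe15, Phe16, Phe17, Phe18, Trp21.

11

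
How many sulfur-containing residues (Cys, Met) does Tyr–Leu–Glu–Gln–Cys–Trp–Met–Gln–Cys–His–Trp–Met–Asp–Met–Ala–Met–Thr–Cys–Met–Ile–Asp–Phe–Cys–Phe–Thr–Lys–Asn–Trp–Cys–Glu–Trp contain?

Matching residues: Cys5, Met7, Cys9, Met12, Met14, Met16, Cys18, Met19, Cys23, Cys29.

10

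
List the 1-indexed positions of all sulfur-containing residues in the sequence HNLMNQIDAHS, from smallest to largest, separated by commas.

Cysteine (C, thiol) and methionine (M, thioether) are the two sulfur-containing amino acids.
Matching residues: M4.

4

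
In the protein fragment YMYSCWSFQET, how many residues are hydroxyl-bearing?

The –OH-bearing residues are Ser, Thr (aliphatic alcohols), and Tyr (phenol).
Matching residues: Y1, Y3, S4, S7, T11.

5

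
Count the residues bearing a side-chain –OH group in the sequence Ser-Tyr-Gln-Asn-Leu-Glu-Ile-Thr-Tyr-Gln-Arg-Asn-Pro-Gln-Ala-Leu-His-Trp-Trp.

4

Serine (S), threonine (T), and tyrosine (Y) each carry a hydroxyl group on the side chain.
Matching residues: Ser1, Tyr2, Thr8, Tyr9.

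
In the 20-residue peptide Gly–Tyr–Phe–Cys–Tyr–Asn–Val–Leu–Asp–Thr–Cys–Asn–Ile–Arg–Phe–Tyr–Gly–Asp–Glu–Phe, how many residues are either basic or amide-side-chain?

Basic: H, K, R. Amide-side-chain: N, Q.
Basic residues here: Arg14 (1).
Amide-side-chain residues here: Asn6, Asn12 (2).
The two groups share no amino acid, so total = 1 + 2 = 3.

3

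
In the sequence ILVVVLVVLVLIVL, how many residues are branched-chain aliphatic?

V, L, and I make up the branched-chain aliphatic group.
Matching residues: I1, L2, V3, V4, V5, L6, V7, V8, L9, V10, L11, I12, V13, L14.

14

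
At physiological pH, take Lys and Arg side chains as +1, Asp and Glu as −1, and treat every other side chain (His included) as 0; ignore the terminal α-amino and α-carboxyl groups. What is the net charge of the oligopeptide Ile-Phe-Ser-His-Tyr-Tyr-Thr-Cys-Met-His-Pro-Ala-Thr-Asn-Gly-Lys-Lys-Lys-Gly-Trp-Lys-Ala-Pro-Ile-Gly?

Positive (K, R): Lys16, Lys17, Lys18, Lys21 → +4.
Negative (D, E): none → −0.
Net charge = (+4) + (−0) = +4.

+4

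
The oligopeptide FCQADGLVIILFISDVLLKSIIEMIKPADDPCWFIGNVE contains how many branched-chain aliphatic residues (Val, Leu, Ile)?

14

Matching residues: L7, V8, I9, I10, L11, I13, V16, L17, L18, I21, I22, I25, I35, V38.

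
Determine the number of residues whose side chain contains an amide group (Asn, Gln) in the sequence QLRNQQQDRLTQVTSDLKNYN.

Matching residues: Q1, N4, Q5, Q6, Q7, Q12, N19, N21.

8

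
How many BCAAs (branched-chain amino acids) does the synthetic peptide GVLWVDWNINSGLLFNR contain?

V, L, and I make up the branched-chain aliphatic group.
Matching residues: V2, L3, V5, I9, L13, L14.

6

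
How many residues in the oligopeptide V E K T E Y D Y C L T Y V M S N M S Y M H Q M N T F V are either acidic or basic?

5

Acidic: D, E. Basic: H, K, R.
Acidic residues here: E2, E5, D7 (3).
Basic residues here: K3, H21 (2).
The two groups share no amino acid, so total = 3 + 2 = 5.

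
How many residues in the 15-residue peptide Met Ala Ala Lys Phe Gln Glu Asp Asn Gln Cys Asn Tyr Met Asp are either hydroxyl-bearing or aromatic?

Hydroxyl-bearing: S, T, Y. Aromatic: F, W, Y.
Hydroxyl-bearing residues here: Tyr13 (1).
Aromatic residues here: Phe5, Tyr13 (2).
Y is in both groups, so the 1 Y residue must not be double-counted.
Total = 1 + 2 − 1 = 2.

2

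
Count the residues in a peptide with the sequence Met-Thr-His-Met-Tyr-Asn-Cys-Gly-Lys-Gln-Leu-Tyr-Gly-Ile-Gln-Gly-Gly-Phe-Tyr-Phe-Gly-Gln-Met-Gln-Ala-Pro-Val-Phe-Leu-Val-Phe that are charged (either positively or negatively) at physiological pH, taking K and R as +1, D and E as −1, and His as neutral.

1

Charged side chains at pH ~7.4: K, R (positive); D, E (negative).
Matching residues: Lys9.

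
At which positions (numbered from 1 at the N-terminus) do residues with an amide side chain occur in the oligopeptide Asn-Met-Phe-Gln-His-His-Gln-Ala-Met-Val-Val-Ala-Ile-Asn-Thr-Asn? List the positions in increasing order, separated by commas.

1, 4, 7, 14, 16

Asparagine (N) and glutamine (Q) have uncharged amide side chains.
Matching residues: Asn1, Gln4, Gln7, Asn14, Asn16.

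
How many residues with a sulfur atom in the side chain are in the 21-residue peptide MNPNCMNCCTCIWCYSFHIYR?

Cysteine (C, thiol) and methionine (M, thioether) are the two sulfur-containing amino acids.
Matching residues: M1, C5, M6, C8, C9, C11, C14.

7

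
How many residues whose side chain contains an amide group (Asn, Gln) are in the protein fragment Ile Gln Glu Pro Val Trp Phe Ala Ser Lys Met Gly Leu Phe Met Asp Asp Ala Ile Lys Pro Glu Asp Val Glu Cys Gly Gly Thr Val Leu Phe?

1

Matching residues: Gln2.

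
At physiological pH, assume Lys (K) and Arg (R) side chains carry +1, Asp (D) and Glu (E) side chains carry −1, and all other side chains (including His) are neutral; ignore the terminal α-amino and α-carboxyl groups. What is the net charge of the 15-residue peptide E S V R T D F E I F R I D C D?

-3

Positive (K, R): R4, R11 → +2.
Negative (D, E): E1, D6, E8, D13, D15 → −5.
Net charge = (+2) + (−5) = −3.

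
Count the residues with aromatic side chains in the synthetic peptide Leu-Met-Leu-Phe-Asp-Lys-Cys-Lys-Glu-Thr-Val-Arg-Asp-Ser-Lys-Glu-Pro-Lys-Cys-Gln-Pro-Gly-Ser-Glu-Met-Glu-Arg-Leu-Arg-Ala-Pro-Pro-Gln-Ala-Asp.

The aromatic amino acids are Phe (F, benzyl), Trp (W, indole), and Tyr (Y, phenol).
Matching residues: Phe4.

1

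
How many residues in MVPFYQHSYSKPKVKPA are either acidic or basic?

Acidic: D, E. Basic: H, K, R.
Acidic residues here: none (0).
Basic residues here: H7, K11, K13, K15 (4).
The two groups share no amino acid, so total = 0 + 4 = 4.

4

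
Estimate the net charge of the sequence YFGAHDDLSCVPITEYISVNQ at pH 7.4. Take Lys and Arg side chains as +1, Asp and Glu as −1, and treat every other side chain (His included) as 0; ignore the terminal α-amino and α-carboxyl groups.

Positive (K, R): none → +0.
Negative (D, E): D6, D7, E15 → −3.
Net charge = (+0) + (−3) = −3.

-3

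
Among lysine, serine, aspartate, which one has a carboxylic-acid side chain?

aspartate

Aspartate (D) and glutamate (E) have carboxylic-acid side chains and are the acidic amino acids.
Of the listed options, only aspartate belongs to this group.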